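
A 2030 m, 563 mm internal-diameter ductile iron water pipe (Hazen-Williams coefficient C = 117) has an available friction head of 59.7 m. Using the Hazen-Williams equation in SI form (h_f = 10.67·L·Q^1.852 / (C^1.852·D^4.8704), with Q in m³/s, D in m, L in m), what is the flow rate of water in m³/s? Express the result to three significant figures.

Rearranging: Q = [h_f·C^1.852·D^4.8704 / (10.67·L)]^(1/1.852)
Q = [59.7·117^1.852·0.563^4.8704 / (10.67·2030)]^0.540 = 1.071 m³/s

Q ≈ 1.07 m³/s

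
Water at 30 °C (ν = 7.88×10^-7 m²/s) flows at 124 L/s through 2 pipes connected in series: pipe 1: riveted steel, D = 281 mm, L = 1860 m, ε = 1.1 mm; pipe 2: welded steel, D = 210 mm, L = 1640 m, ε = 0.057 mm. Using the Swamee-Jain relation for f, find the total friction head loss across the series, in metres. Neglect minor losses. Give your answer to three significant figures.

Pipe 1: V = 1.999 m/s, Re = 7.13×10^5, ε/D = 0.00391, f = 0.02848, h_1 = f(L/D)V²/2g = 38.41 m
Pipe 2: V = 3.580 m/s, Re = 9.54×10^5, ε/D = 2.71×10^-4, f = 0.01553, h_2 = f(L/D)V²/2g = 79.22 m
Series → Q common, losses add: H = Σh = 117.6 m

H ≈ 118 m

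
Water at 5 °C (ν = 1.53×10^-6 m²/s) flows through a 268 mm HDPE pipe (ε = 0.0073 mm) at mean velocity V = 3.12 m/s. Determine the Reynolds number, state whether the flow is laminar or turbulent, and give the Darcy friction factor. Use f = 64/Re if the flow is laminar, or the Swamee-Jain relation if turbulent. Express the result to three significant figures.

Re = VD/ν = 3.120·0.268/1.53×10^-6 = 5.47×10^5
Re > 4000 → turbulent; ε/D = 2.72×10^-5
Swamee-Jain: f = 0.01333

Re ≈ 5.47×10^5; turbulent; f ≈ 0.0133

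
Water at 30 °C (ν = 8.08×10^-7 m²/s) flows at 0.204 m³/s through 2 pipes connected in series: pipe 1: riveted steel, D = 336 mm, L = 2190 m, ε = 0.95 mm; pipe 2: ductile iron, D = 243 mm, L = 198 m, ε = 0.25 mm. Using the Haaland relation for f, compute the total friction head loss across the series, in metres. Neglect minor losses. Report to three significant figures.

H ≈ 61.7 m

Pipe 1: V = 2.301 m/s, Re = 9.57×10^5, ε/D = 0.00283, f = 0.02592, h_1 = f(L/D)V²/2g = 45.58 m
Pipe 2: V = 4.399 m/s, Re = 1.32×10^6, ε/D = 0.00103, f = 0.02001, h_2 = f(L/D)V²/2g = 16.08 m
Series → Q common, losses add: H = Σh = 61.66 m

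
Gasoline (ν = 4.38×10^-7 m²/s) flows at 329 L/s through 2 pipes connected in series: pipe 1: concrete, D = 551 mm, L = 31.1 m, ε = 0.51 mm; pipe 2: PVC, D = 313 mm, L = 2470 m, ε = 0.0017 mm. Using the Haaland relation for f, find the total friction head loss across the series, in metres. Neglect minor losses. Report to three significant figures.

H ≈ 72.8 m

Pipe 1: V = 1.380 m/s, Re = 1.74×10^6, ε/D = 9.26×10^-4, f = 0.01947, h_1 = f(L/D)V²/2g = 0.1066 m
Pipe 2: V = 4.276 m/s, Re = 3.06×10^6, ε/D = 5.43×10^-6, f = 0.009891, h_2 = f(L/D)V²/2g = 72.73 m
Series → Q common, losses add: H = Σh = 72.84 m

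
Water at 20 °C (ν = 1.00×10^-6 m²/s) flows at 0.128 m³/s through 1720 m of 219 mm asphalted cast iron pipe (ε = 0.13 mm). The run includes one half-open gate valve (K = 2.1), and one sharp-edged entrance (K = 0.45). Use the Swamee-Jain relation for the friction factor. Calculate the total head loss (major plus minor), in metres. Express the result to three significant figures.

H_L ≈ 85.0 m

V = 4Q/(πD²) = 3.398 m/s; V²/2g = 0.5885 m
Re = 7.44×10^5, ε/D = 5.94×10^-4 → f = 0.01806 (Swamee-Jain)
Major: h_f = f(L/D)·V²/2g = 0.01806·7854·0.5885 = 83.47 m
Minor: ΣK = 2.55; h_m = ΣK·V²/2g = 1.501 m
Total H_L = 83.47 + 1.501 = 84.97 m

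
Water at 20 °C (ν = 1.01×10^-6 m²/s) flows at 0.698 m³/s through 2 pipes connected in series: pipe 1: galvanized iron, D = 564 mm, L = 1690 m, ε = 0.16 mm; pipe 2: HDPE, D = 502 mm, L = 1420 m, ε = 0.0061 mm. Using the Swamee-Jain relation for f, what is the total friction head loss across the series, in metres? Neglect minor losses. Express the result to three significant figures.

Pipe 1: V = 2.794 m/s, Re = 1.56×10^6, ε/D = 2.84×10^-4, f = 0.01535, h_1 = f(L/D)V²/2g = 18.29 m
Pipe 2: V = 3.527 m/s, Re = 1.75×10^6, ε/D = 1.22×10^-5, f = 0.01100, h_2 = f(L/D)V²/2g = 19.72 m
Series → Q common, losses add: H = Σh = 38.01 m

H ≈ 38.0 m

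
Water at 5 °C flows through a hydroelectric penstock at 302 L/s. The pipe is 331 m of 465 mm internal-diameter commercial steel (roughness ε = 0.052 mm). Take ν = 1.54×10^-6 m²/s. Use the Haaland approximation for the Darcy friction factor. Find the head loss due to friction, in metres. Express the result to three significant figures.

V = 4Q/(πD²) = 4·0.302/(π·0.465²) = 1.778 m/s
Re = VD/ν = 1.778·0.465/1.54×10^-6 = 5.37×10^5 → turbulent
ε/D = 0.052/465 = 1.12×10^-4
Haaland: f = 0.01428
h_f = f(L/D)V²/(2g) = 0.01428·(331/0.465)·1.778²/(2·9.81) = 1.639 m

h_f ≈ 1.64 m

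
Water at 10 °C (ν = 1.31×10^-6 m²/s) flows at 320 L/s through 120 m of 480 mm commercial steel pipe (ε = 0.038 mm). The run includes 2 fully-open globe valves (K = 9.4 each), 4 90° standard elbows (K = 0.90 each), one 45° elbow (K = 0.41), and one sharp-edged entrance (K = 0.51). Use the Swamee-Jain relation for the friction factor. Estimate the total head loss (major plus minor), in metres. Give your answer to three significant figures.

H_L ≈ 4.27 m

V = 4Q/(πD²) = 1.768 m/s; V²/2g = 0.1594 m
Re = 6.48×10^5, ε/D = 7.92×10^-5 → f = 0.01379 (Swamee-Jain)
Major: h_f = f(L/D)·V²/2g = 0.01379·250.0·0.1594 = 0.5494 m
Minor: ΣK = 23.3; h_m = ΣK·V²/2g = 3.717 m
Total H_L = 0.5494 + 3.717 = 4.266 m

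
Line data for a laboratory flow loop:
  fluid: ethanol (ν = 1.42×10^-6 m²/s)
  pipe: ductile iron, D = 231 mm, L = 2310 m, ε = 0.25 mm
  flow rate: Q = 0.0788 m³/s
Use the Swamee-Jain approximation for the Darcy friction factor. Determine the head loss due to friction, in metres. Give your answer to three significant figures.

V = 4Q/(πD²) = 4·0.0788/(π·0.231²) = 1.880 m/s
Re = VD/ν = 1.880·0.231/1.42×10^-6 = 3.06×10^5 → turbulent
ε/D = 0.25/231 = 0.00108
Swamee-Jain: f = 0.02106
h_f = f(L/D)V²/(2g) = 0.02106·(2310/0.231)·1.880²/(2·9.81) = 37.96 m

h_f ≈ 38.0 m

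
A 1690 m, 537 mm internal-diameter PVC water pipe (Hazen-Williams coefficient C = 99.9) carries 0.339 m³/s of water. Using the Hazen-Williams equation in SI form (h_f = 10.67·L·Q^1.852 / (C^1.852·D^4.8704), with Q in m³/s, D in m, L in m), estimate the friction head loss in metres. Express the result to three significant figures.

h_f = 10.67·1690·0.339^1.852 / (99.9^1.852·0.537^4.8704) = 9.952 m

h_f ≈ 9.95 m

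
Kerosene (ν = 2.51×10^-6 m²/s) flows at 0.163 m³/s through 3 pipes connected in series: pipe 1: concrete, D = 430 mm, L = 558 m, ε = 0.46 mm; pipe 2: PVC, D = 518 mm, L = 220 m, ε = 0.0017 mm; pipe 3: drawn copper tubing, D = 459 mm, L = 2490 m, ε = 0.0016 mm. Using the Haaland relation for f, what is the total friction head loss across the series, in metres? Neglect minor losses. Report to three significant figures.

Pipe 1: V = 1.122 m/s, Re = 1.92×10^5, ε/D = 0.00107, f = 0.02123, h_1 = f(L/D)V²/2g = 1.769 m
Pipe 2: V = 0.7735 m/s, Re = 1.60×10^5, ε/D = 3.28×10^-6, f = 0.01622, h_2 = f(L/D)V²/2g = 0.2100 m
Pipe 3: V = 0.9851 m/s, Re = 1.80×10^5, ε/D = 3.49×10^-6, f = 0.01584, h_3 = f(L/D)V²/2g = 4.249 m
Series → Q common, losses add: H = Σh = 6.229 m

H ≈ 6.23 m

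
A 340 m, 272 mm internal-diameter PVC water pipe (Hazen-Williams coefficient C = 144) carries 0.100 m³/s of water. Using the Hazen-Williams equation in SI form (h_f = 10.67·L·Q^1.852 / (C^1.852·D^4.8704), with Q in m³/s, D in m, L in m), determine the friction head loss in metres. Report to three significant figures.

h_f = 10.67·340·0.100^1.852 / (144^1.852·0.272^4.8704) = 2.912 m

h_f ≈ 2.91 m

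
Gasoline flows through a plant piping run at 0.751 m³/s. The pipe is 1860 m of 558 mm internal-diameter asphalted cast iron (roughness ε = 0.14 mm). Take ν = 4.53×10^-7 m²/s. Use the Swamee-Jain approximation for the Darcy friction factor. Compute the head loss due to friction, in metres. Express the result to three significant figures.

h_f ≈ 23.5 m

V = 4Q/(πD²) = 4·0.751/(π·0.558²) = 3.071 m/s
Re = VD/ν = 3.071·0.558/4.53×10^-7 = 3.78×10^6 → turbulent
ε/D = 0.14/558 = 2.51×10^-4
Swamee-Jain: f = 0.01468
h_f = f(L/D)V²/(2g) = 0.01468·(1860/0.558)·3.071²/(2·9.81) = 23.52 m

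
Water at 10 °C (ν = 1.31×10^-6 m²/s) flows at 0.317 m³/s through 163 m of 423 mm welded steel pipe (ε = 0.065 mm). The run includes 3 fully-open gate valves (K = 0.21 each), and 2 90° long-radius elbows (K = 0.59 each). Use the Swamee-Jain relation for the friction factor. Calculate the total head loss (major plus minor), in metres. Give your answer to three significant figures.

H_L ≈ 1.92 m

V = 4Q/(πD²) = 2.256 m/s; V²/2g = 0.2593 m
Re = 7.28×10^5, ε/D = 1.54×10^-4 → f = 0.01456 (Swamee-Jain)
Major: h_f = f(L/D)·V²/2g = 0.01456·385.3·0.2593 = 1.455 m
Minor: ΣK = 1.81; h_m = ΣK·V²/2g = 0.4694 m
Total H_L = 1.455 + 0.4694 = 1.925 m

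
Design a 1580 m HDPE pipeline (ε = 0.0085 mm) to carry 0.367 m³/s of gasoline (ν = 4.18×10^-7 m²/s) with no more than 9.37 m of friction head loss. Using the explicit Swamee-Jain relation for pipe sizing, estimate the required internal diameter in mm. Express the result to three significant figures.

Swamee-Jain (Type III): D = 0.66·[ε^1.25·(LQ²/(gh_f))^4.75 + ν·Q^9.4·(L/(gh_f))^5.2]^0.04
LQ²/(gh_f) = 2.315; L/(gh_f) = 17.19
Term 1 = ε^1.25·(…)^4.75 = 2.47×10^-5; Term 2 = ν·Q^9.4·(…)^5.2 = 8.96×10^-5
D = 0.66·(2.47×10^-5 + 8.96×10^-5)^0.04 = 0.4591 m = 459 mm
Check: V = 2.22 m/s, Re = 2.44×10^6, f = 0.01078, h_f = 9.29 m ≈ 9.37 m ✓

D ≈ 459 mm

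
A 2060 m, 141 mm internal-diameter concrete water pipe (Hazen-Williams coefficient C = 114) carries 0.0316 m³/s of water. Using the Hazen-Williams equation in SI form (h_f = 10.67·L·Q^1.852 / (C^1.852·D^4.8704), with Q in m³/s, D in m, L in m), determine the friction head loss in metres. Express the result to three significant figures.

h_f ≈ 79.0 m

h_f = 10.67·2060·0.0316^1.852 / (114^1.852·0.141^4.8704) = 79.01 m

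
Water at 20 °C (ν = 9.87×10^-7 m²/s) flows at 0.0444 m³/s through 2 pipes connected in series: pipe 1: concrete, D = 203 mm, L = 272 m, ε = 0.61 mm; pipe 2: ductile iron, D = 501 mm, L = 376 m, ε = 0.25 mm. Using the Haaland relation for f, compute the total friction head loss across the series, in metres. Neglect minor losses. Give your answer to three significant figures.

H ≈ 3.46 m

Pipe 1: V = 1.372 m/s, Re = 2.82×10^5, ε/D = 0.00300, f = 0.02666, h_1 = f(L/D)V²/2g = 3.426 m
Pipe 2: V = 0.2252 m/s, Re = 1.14×10^5, ε/D = 4.99×10^-4, f = 0.01973, h_2 = f(L/D)V²/2g = 0.03829 m
Series → Q common, losses add: H = Σh = 3.464 m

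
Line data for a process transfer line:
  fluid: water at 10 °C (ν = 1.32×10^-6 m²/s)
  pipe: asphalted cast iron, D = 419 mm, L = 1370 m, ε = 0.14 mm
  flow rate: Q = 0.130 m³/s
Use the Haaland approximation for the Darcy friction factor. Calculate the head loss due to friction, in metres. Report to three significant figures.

h_f ≈ 2.52 m

V = 4Q/(πD²) = 4·0.130/(π·0.419²) = 0.9428 m/s
Re = VD/ν = 0.9428·0.419/1.32×10^-6 = 2.99×10^5 → turbulent
ε/D = 0.14/419 = 3.34×10^-4
Haaland: f = 0.01704
h_f = f(L/D)V²/(2g) = 0.01704·(1370/0.419)·0.9428²/(2·9.81) = 2.524 m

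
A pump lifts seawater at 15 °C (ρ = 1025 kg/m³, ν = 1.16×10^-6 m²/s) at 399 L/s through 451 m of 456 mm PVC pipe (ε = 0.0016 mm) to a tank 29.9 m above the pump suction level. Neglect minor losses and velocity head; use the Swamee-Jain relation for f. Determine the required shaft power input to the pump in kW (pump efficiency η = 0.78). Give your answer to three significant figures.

V = 4Q/(πD²) = 2.443 m/s; Re = 9.60×10^5; ε/D = 3.51×10^-6; f = 0.01177
h_f = f(L/D)V²/2g = 3.542 m
Total head H = z + h_f = 29.9 + 3.542 = 33.44 m
P_hyd = ρgQH = 1025·9.81·0.399·33.44 = 134.2 kW
P_shaft = P_hyd/η = 134.2/0.78 = 172.0 kW

P_shaft ≈ 172 kW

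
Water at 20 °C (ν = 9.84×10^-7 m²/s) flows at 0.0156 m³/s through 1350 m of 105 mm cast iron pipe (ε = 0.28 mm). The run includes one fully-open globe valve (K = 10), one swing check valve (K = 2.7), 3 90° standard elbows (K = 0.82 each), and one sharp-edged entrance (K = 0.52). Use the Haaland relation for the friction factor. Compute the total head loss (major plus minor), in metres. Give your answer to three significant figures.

V = 4Q/(πD²) = 1.802 m/s; V²/2g = 0.1654 m
Re = 1.92×10^5, ε/D = 0.00267 → f = 0.02605 (Haaland)
Major: h_f = f(L/D)·V²/2g = 0.02605·12857·0.1654 = 55.40 m
Minor: ΣK = 15.7; h_m = ΣK·V²/2g = 2.594 m
Total H_L = 55.40 + 2.594 = 57.99 m

H_L ≈ 58.0 m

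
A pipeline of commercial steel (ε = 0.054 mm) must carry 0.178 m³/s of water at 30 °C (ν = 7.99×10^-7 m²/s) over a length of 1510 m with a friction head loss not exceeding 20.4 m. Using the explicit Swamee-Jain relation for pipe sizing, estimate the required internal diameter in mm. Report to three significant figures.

Swamee-Jain (Type III): D = 0.66·[ε^1.25·(LQ²/(gh_f))^4.75 + ν·Q^9.4·(L/(gh_f))^5.2]^0.04
LQ²/(gh_f) = 0.2391; L/(gh_f) = 7.545
Term 1 = ε^1.25·(…)^4.75 = 5.17×10^-9; Term 2 = ν·Q^9.4·(…)^5.2 = 2.63×10^-9
D = 0.66·(5.17×10^-9 + 2.63×10^-9)^0.04 = 0.3128 m = 313 mm
Check: V = 2.32 m/s, Re = 9.07×10^5, f = 0.01455, h_f = 19.2 m ≈ 20.4 m ✓

D ≈ 313 mm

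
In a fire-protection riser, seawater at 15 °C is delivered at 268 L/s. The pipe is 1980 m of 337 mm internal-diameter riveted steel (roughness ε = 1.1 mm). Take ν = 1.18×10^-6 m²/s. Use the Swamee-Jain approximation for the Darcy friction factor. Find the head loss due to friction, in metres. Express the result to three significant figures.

V = 4Q/(πD²) = 4·0.268/(π·0.337²) = 3.005 m/s
Re = VD/ν = 3.005·0.337/1.18×10^-6 = 8.58×10^5 → turbulent
ε/D = 1.1/337 = 0.00326
Swamee-Jain: f = 0.02702
h_f = f(L/D)V²/(2g) = 0.02702·(1980/0.337)·3.005²/(2·9.81) = 73.05 m

h_f ≈ 73.0 m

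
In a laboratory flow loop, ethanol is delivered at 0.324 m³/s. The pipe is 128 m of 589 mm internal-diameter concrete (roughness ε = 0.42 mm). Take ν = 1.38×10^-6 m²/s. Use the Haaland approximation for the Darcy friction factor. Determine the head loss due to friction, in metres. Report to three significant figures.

V = 4Q/(πD²) = 4·0.324/(π·0.589²) = 1.189 m/s
Re = VD/ν = 1.189·0.589/1.38×10^-6 = 5.08×10^5 → turbulent
ε/D = 0.42/589 = 7.13×10^-4
Haaland: f = 0.01880
h_f = f(L/D)V²/(2g) = 0.01880·(128/0.589)·1.189²/(2·9.81) = 0.2945 m

h_f ≈ 0.294 m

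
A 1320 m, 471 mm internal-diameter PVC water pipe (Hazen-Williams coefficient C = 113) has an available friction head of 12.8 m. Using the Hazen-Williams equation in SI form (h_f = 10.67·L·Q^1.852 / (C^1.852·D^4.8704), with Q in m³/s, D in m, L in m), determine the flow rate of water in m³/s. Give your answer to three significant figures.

Q ≈ 0.356 m³/s

Rearranging: Q = [h_f·C^1.852·D^4.8704 / (10.67·L)]^(1/1.852)
Q = [12.8·113^1.852·0.471^4.8704 / (10.67·1320)]^0.540 = 0.3555 m³/s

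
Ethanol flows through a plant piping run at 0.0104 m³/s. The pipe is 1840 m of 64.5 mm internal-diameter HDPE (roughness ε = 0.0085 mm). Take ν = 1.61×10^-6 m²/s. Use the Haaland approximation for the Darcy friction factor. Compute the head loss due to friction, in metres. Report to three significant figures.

h_f ≈ 260 m

V = 4Q/(πD²) = 4·0.0104/(π·0.0645²) = 3.183 m/s
Re = VD/ν = 3.183·0.0645/1.61×10^-6 = 1.28×10^5 → turbulent
ε/D = 0.0085/64.5 = 1.32×10^-4
Haaland: f = 0.01764
h_f = f(L/D)V²/(2g) = 0.01764·(1840/0.0645)·3.183²/(2·9.81) = 259.9 m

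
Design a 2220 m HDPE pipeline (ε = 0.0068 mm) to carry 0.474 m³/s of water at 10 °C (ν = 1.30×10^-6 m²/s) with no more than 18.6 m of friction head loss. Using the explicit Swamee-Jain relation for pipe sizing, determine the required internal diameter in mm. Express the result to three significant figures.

D ≈ 489 mm

Swamee-Jain (Type III): D = 0.66·[ε^1.25·(LQ²/(gh_f))^4.75 + ν·Q^9.4·(L/(gh_f))^5.2]^0.04
LQ²/(gh_f) = 2.734; L/(gh_f) = 12.17
Term 1 = ε^1.25·(…)^4.75 = 4.12×10^-5; Term 2 = ν·Q^9.4·(…)^5.2 = 5.12×10^-4
D = 0.66·(4.12×10^-5 + 5.12×10^-4)^0.04 = 0.4889 m = 489 mm
Check: V = 2.52 m/s, Re = 9.49×10^5, f = 0.01204, h_f = 17.8 m ≈ 18.6 m ✓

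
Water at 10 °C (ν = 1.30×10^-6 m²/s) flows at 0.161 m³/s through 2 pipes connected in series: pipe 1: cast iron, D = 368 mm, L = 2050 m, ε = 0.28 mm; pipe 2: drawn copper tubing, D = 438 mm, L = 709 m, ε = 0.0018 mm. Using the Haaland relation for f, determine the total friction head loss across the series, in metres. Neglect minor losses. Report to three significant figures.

H ≈ 13.8 m

Pipe 1: V = 1.514 m/s, Re = 4.28×10^5, ε/D = 7.61×10^-4, f = 0.01916, h_1 = f(L/D)V²/2g = 12.46 m
Pipe 2: V = 1.069 m/s, Re = 3.60×10^5, ε/D = 4.11×10^-6, f = 0.01390, h_2 = f(L/D)V²/2g = 1.309 m
Series → Q common, losses add: H = Σh = 13.77 m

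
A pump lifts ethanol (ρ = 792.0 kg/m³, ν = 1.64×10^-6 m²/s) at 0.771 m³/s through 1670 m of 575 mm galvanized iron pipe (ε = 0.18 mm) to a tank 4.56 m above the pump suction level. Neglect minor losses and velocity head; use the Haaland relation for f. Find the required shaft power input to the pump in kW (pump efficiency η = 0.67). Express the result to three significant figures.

P_shaft ≈ 224 kW

V = 4Q/(πD²) = 2.969 m/s; Re = 1.04×10^6; ε/D = 3.13×10^-4; f = 0.01570
h_f = f(L/D)V²/2g = 20.48 m
Total head H = z + h_f = 4.56 + 20.48 = 25.04 m
P_hyd = ρgQH = 792.0·9.81·0.771·25.04 = 150.0 kW
P_shaft = P_hyd/η = 150.0/0.67 = 223.9 kW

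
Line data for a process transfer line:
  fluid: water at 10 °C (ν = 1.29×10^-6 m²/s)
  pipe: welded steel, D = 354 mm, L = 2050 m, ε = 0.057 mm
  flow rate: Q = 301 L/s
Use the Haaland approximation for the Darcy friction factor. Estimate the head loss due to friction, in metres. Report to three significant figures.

V = 4Q/(πD²) = 4·0.301/(π·0.354²) = 3.058 m/s
Re = VD/ν = 3.058·0.354/1.29×10^-6 = 8.39×10^5 → turbulent
ε/D = 0.057/354 = 1.61×10^-4
Haaland: f = 0.01430
h_f = f(L/D)V²/(2g) = 0.01430·(2050/0.354)·3.058²/(2·9.81) = 39.49 m

h_f ≈ 39.5 m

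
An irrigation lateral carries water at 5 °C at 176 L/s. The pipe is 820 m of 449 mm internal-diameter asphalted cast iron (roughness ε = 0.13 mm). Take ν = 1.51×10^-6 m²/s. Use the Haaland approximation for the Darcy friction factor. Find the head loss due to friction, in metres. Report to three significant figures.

V = 4Q/(πD²) = 4·0.176/(π·0.449²) = 1.112 m/s
Re = VD/ν = 1.112·0.449/1.51×10^-6 = 3.31×10^5 → turbulent
ε/D = 0.13/449 = 2.90×10^-4
Haaland: f = 0.01658
h_f = f(L/D)V²/(2g) = 0.01658·(820/0.449)·1.112²/(2·9.81) = 1.907 m

h_f ≈ 1.91 m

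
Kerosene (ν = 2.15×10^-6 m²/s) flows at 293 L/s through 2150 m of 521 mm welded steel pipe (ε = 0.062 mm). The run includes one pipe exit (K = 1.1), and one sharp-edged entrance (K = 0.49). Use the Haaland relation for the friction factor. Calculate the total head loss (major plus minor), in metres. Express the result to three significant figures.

V = 4Q/(πD²) = 1.374 m/s; V²/2g = 0.09627 m
Re = 3.33×10^5, ε/D = 1.19×10^-4 → f = 0.01519 (Haaland)
Major: h_f = f(L/D)·V²/2g = 0.01519·4127·0.09627 = 6.033 m
Minor: ΣK = 1.59; h_m = ΣK·V²/2g = 0.1531 m
Total H_L = 6.033 + 0.1531 = 6.186 m

H_L ≈ 6.19 m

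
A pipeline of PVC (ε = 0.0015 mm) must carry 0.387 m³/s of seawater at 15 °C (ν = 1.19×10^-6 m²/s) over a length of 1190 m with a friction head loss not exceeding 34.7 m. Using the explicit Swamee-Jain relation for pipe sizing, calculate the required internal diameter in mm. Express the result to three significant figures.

D ≈ 348 mm

Swamee-Jain (Type III): D = 0.66·[ε^1.25·(LQ²/(gh_f))^4.75 + ν·Q^9.4·(L/(gh_f))^5.2]^0.04
LQ²/(gh_f) = 0.5236; L/(gh_f) = 3.496
Term 1 = ε^1.25·(…)^4.75 = 2.43×10^-9; Term 2 = ν·Q^9.4·(…)^5.2 = 1.06×10^-7
D = 0.66·(2.43×10^-9 + 1.06×10^-7)^0.04 = 0.3475 m = 348 mm
Check: V = 4.08 m/s, Re = 1.19×10^6, f = 0.01139, h_f = 33.1 m ≈ 34.7 m ✓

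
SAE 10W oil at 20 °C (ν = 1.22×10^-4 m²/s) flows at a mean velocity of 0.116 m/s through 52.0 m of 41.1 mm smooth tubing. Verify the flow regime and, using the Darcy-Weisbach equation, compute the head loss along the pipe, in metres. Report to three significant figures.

Re = VD/ν = 0.116·0.04110/1.22×10^-4 = 39.1 → laminar (Re < 2300)
f = 64/Re = 1.638
h_f = f(L/D)V²/(2g) = 1.638·(52.0/0.04110)·0.116²/(2·9.81) = 1.421 m

h_f ≈ 1.42 m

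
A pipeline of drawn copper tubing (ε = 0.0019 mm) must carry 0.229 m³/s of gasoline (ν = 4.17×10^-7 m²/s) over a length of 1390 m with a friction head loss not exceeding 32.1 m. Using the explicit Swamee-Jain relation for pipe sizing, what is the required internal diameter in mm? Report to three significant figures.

Swamee-Jain (Type III): D = 0.66·[ε^1.25·(LQ²/(gh_f))^4.75 + ν·Q^9.4·(L/(gh_f))^5.2]^0.04
LQ²/(gh_f) = 0.2315; L/(gh_f) = 4.414
Term 1 = ε^1.25·(…)^4.75 = 6.76×10^-11; Term 2 = ν·Q^9.4·(…)^5.2 = 9.03×10^-10
D = 0.66·(6.76×10^-11 + 9.03×10^-10)^0.04 = 0.2878 m = 288 mm
Check: V = 3.52 m/s, Re = 2.43×10^6, f = 0.01033, h_f = 31.5 m ≈ 32.1 m ✓

D ≈ 288 mm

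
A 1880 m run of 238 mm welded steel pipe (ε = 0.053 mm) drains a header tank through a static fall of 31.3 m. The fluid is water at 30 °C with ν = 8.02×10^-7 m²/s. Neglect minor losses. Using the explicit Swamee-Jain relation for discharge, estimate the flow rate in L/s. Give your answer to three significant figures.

Q ≈ 100 L/s

Swamee-Jain (Type II): Q = -0.965·√(gD⁵h_f/L)·ln[ε/(3.7D) + √(3.17ν²L/(gD³h_f))]
√(gD⁵h_f/L) = √(9.81·0.238⁵·31.3/1880) = 0.01117
ε/(3.7D) = 6.02×10^-5; √(3.17ν²L/(gD³h_f)) = 3.04×10^-5
Q = -0.965·0.01117·ln(9.062×10^-5) = 0.1003 m³/s
Check: V = 2.26 m/s, Re = 6.69×10^5, f = 0.01538, h_f = 31.5 m ≈ 31.3 m ✓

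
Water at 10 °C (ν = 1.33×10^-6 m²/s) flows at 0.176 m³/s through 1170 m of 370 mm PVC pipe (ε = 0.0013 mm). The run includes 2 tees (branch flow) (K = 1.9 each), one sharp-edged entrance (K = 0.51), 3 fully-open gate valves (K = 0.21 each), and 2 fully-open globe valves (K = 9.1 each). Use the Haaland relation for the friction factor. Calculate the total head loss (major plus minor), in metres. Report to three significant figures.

H_L ≈ 8.91 m

V = 4Q/(πD²) = 1.637 m/s; V²/2g = 0.1366 m
Re = 4.55×10^5, ε/D = 3.51×10^-6 → f = 0.01332 (Haaland)
Major: h_f = f(L/D)·V²/2g = 0.01332·3162·0.1366 = 5.752 m
Minor: ΣK = 23.1; h_m = ΣK·V²/2g = 3.160 m
Total H_L = 5.752 + 3.160 = 8.912 m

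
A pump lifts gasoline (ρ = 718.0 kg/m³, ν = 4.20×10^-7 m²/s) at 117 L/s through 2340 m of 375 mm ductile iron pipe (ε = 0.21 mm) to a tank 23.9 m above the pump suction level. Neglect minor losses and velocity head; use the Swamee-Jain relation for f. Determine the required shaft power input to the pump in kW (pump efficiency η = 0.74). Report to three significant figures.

P_shaft ≈ 33.7 kW

V = 4Q/(πD²) = 1.059 m/s; Re = 9.46×10^5; ε/D = 5.60×10^-4; f = 0.01772
h_f = f(L/D)V²/2g = 6.325 m
Total head H = z + h_f = 23.9 + 6.325 = 30.22 m
P_hyd = ρgQH = 718.0·9.81·0.117·30.22 = 24.91 kW
P_shaft = P_hyd/η = 24.91/0.74 = 33.66 kW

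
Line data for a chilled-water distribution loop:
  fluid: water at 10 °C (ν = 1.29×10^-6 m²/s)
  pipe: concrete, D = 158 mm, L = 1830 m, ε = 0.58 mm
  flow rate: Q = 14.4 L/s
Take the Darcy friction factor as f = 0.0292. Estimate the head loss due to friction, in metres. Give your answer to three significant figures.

V = 4Q/(πD²) = 4·0.0144/(π·0.158²) = 0.7344 m/s
h_f = f(L/D)V²/(2g) = 0.02920·(1830/0.158)·0.7344²/(2·9.81) = 9.298 m

h_f ≈ 9.30 m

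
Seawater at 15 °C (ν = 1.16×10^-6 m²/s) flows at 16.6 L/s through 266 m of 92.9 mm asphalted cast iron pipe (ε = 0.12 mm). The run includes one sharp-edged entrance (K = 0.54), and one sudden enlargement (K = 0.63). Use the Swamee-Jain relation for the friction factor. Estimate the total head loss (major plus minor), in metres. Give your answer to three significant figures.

H_L ≈ 19.9 m

V = 4Q/(πD²) = 2.449 m/s; V²/2g = 0.3057 m
Re = 1.96×10^5, ε/D = 0.00129 → f = 0.02230 (Swamee-Jain)
Major: h_f = f(L/D)·V²/2g = 0.02230·2863·0.3057 = 19.51 m
Minor: ΣK = 1.17; h_m = ΣK·V²/2g = 0.3577 m
Total H_L = 19.51 + 0.3577 = 19.87 m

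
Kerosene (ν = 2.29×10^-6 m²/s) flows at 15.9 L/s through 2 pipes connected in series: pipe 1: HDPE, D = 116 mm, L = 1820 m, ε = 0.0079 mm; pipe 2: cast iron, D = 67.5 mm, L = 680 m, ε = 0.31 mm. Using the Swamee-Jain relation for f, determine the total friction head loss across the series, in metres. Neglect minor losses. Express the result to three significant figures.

Pipe 1: V = 1.504 m/s, Re = 7.62×10^4, ε/D = 6.81×10^-5, f = 0.01927, h_1 = f(L/D)V²/2g = 34.88 m
Pipe 2: V = 4.443 m/s, Re = 1.31×10^5, ε/D = 0.00459, f = 0.03059, h_2 = f(L/D)V²/2g = 310.0 m
Series → Q common, losses add: H = Σh = 344.9 m

H ≈ 345 m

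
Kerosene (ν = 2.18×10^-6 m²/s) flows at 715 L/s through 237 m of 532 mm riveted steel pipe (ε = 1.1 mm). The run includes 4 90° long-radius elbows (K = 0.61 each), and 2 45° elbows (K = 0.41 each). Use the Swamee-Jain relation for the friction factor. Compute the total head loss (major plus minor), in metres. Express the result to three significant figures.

V = 4Q/(πD²) = 3.217 m/s; V²/2g = 0.5273 m
Re = 7.85×10^5, ε/D = 0.00207 → f = 0.02395 (Swamee-Jain)
Major: h_f = f(L/D)·V²/2g = 0.02395·445.5·0.5273 = 5.625 m
Minor: ΣK = 3.26; h_m = ΣK·V²/2g = 1.719 m
Total H_L = 5.625 + 1.719 = 7.344 m

H_L ≈ 7.34 m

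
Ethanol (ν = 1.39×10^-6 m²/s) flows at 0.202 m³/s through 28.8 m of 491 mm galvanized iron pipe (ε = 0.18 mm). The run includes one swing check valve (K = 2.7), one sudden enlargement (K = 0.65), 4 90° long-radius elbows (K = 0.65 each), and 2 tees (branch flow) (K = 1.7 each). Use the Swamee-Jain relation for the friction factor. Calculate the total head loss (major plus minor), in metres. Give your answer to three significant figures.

H_L ≈ 0.601 m

V = 4Q/(πD²) = 1.067 m/s; V²/2g = 0.05801 m
Re = 3.77×10^5, ε/D = 3.67×10^-4 → f = 0.01720 (Swamee-Jain)
Major: h_f = f(L/D)·V²/2g = 0.01720·58.66·0.05801 = 0.05853 m
Minor: ΣK = 9.35; h_m = ΣK·V²/2g = 0.5424 m
Total H_L = 0.05853 + 0.5424 = 0.6009 m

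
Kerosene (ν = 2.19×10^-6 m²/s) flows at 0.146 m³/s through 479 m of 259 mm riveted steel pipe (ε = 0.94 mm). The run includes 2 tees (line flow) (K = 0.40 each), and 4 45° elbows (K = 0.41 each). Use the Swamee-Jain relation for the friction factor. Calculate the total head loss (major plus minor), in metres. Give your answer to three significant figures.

V = 4Q/(πD²) = 2.771 m/s; V²/2g = 0.3914 m
Re = 3.28×10^5, ε/D = 0.00363 → f = 0.02812 (Swamee-Jain)
Major: h_f = f(L/D)·V²/2g = 0.02812·1849·0.3914 = 20.36 m
Minor: ΣK = 2.44; h_m = ΣK·V²/2g = 0.9550 m
Total H_L = 20.36 + 0.9550 = 21.31 m

H_L ≈ 21.3 m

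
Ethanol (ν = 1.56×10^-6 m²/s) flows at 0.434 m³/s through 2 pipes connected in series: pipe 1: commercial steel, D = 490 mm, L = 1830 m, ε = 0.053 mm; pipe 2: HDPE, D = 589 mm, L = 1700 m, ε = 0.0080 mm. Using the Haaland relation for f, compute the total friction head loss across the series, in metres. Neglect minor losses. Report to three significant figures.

Pipe 1: V = 2.301 m/s, Re = 7.23×10^5, ε/D = 1.08×10^-4, f = 0.01382, h_1 = f(L/D)V²/2g = 13.94 m
Pipe 2: V = 1.593 m/s, Re = 6.01×10^5, ε/D = 1.36×10^-5, f = 0.01282, h_2 = f(L/D)V²/2g = 4.785 m
Series → Q common, losses add: H = Σh = 18.72 m

H ≈ 18.7 m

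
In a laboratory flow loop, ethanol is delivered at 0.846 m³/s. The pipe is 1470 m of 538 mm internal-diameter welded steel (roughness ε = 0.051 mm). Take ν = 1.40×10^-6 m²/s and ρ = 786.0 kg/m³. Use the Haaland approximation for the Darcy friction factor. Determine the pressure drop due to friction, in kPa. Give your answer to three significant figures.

Δp ≈ 192 kPa

V = 4Q/(πD²) = 4·0.846/(π·0.538²) = 3.721 m/s
Re = VD/ν = 3.721·0.538/1.40×10^-6 = 1.43×10^6 → turbulent
ε/D = 0.051/538 = 9.48×10^-5
Haaland: f = 0.01290
h_f = f(L/D)V²/(2g) = 0.01290·(1470/0.538)·3.721²/(2·9.81) = 24.88 m
Δp = ρg·h_f = 786.0·9.81·24.88 = 191.8 kPa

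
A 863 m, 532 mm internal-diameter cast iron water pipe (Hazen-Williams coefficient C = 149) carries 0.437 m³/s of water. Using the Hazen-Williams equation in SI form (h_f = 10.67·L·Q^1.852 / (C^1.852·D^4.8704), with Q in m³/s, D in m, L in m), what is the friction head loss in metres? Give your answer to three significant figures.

h_f = 10.67·863·0.437^1.852 / (149^1.852·0.532^4.8704) = 4.060 m

h_f ≈ 4.06 m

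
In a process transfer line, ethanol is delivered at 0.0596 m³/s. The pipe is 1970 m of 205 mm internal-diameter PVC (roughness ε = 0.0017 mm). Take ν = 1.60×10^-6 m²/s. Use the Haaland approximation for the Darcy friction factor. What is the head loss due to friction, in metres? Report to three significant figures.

V = 4Q/(πD²) = 4·0.0596/(π·0.205²) = 1.806 m/s
Re = VD/ν = 1.806·0.205/1.60×10^-6 = 2.31×10^5 → turbulent
ε/D = 0.0017/205 = 8.29×10^-6
Haaland: f = 0.01512
h_f = f(L/D)V²/(2g) = 0.01512·(1970/0.205)·1.806²/(2·9.81) = 24.15 m

h_f ≈ 24.2 m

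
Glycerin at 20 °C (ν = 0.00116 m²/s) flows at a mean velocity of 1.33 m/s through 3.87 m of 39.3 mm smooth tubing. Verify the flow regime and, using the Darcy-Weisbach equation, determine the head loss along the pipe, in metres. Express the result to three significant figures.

Re = VD/ν = 1.33·0.03930/0.00116 = 45.1 → laminar (Re < 2300)
f = 64/Re = 1.420
h_f = f(L/D)V²/(2g) = 1.420·(3.87/0.03930)·1.33²/(2·9.81) = 12.61 m

h_f ≈ 12.6 m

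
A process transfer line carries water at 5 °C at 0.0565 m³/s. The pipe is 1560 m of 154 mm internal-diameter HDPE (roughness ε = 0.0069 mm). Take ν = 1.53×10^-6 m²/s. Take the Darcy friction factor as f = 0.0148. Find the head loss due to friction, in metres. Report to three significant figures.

V = 4Q/(πD²) = 4·0.0565/(π·0.154²) = 3.033 m/s
h_f = f(L/D)V²/(2g) = 0.01480·(1560/0.154)·3.033²/(2·9.81) = 70.31 m

h_f ≈ 70.3 m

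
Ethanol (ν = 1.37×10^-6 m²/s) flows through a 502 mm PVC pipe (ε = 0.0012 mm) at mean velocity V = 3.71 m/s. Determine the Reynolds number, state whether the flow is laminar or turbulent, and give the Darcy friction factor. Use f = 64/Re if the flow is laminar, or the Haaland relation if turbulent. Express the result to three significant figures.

Re ≈ 1.36×10^6; turbulent; f ≈ 0.0111

Re = VD/ν = 3.710·0.502/1.37×10^-6 = 1.36×10^6
Re > 4000 → turbulent; ε/D = 2.39×10^-6
Haaland: f = 0.01106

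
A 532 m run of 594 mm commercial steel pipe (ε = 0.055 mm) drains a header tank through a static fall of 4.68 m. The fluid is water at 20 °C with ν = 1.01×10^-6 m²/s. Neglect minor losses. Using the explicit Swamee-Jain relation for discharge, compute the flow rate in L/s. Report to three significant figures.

Q ≈ 784 L/s

Swamee-Jain (Type II): Q = -0.965·√(gD⁵h_f/L)·ln[ε/(3.7D) + √(3.17ν²L/(gD³h_f))]
√(gD⁵h_f/L) = √(9.81·0.594⁵·4.68/532) = 0.07989
ε/(3.7D) = 2.50×10^-5; √(3.17ν²L/(gD³h_f)) = 1.34×10^-5
Q = -0.965·0.07989·ln(3.840×10^-5) = 0.7838 m³/s
Check: V = 2.83 m/s, Re = 1.66×10^6, f = 0.01289, h_f = 4.71 m ≈ 4.68 m ✓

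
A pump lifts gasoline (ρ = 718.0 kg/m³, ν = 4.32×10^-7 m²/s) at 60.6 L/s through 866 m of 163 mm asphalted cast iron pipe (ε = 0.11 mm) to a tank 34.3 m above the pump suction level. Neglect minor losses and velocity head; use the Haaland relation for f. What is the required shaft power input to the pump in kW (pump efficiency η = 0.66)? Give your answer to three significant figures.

V = 4Q/(πD²) = 2.904 m/s; Re = 1.10×10^6; ε/D = 6.75×10^-4; f = 0.01824
h_f = f(L/D)V²/2g = 41.66 m
Total head H = z + h_f = 34.3 + 41.66 = 75.96 m
P_hyd = ρgQH = 718.0·9.81·0.0606·75.96 = 32.42 kW
P_shaft = P_hyd/η = 32.42/0.66 = 49.13 kW

P_shaft ≈ 49.1 kW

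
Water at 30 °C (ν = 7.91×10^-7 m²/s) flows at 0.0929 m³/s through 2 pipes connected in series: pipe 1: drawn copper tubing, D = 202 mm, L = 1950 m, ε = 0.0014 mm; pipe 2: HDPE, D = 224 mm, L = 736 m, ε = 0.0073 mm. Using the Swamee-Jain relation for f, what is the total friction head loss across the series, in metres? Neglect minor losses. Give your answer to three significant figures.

Pipe 1: V = 2.899 m/s, Re = 7.40×10^5, ε/D = 6.93×10^-6, f = 0.01236, h_1 = f(L/D)V²/2g = 51.11 m
Pipe 2: V = 2.357 m/s, Re = 6.68×10^5, ε/D = 3.26×10^-5, f = 0.01303, h_2 = f(L/D)V²/2g = 12.13 m
Series → Q common, losses add: H = Σh = 63.24 m

H ≈ 63.2 m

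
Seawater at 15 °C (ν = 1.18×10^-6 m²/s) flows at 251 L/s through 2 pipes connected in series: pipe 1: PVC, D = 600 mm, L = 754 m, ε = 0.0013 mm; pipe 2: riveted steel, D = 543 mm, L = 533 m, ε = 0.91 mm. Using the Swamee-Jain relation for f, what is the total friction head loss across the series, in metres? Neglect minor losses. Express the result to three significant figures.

Pipe 1: V = 0.8877 m/s, Re = 4.51×10^5, ε/D = 2.17×10^-6, f = 0.01337, h_1 = f(L/D)V²/2g = 0.6747 m
Pipe 2: V = 1.084 m/s, Re = 4.99×10^5, ε/D = 0.00168, f = 0.02289, h_2 = f(L/D)V²/2g = 1.345 m
Series → Q common, losses add: H = Σh = 2.020 m

H ≈ 2.02 m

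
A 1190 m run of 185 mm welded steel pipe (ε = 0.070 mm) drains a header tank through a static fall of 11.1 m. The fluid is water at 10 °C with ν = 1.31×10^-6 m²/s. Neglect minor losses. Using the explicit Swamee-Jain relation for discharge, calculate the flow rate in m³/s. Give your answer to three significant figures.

Q ≈ 0.0366 m³/s

Swamee-Jain (Type II): Q = -0.965·√(gD⁵h_f/L)·ln[ε/(3.7D) + √(3.17ν²L/(gD³h_f))]
√(gD⁵h_f/L) = √(9.81·0.185⁵·11.1/1190) = 0.004453
ε/(3.7D) = 1.02×10^-4; √(3.17ν²L/(gD³h_f)) = 9.69×10^-5
Q = -0.965·0.004453·ln(1.992×10^-4) = 0.03662 m³/s
Check: V = 1.36 m/s, Re = 1.92×10^5, f = 0.01834, h_f = 11.2 m ≈ 11.1 m ✓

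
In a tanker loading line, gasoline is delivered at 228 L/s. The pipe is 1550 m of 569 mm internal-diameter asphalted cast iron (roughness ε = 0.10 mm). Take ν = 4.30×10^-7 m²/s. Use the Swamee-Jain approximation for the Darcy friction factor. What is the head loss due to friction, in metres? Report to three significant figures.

h_f ≈ 1.60 m

V = 4Q/(πD²) = 4·0.228/(π·0.569²) = 0.8966 m/s
Re = VD/ν = 0.8966·0.569/4.30×10^-7 = 1.19×10^6 → turbulent
ε/D = 0.10/569 = 1.76×10^-4
Swamee-Jain: f = 0.01435
h_f = f(L/D)V²/(2g) = 0.01435·(1550/0.569)·0.8966²/(2·9.81) = 1.602 m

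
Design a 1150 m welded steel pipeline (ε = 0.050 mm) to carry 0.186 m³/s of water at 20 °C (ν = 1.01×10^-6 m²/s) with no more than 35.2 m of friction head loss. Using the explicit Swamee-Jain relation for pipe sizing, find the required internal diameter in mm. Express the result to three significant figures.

D ≈ 271 mm

Swamee-Jain (Type III): D = 0.66·[ε^1.25·(LQ²/(gh_f))^4.75 + ν·Q^9.4·(L/(gh_f))^5.2]^0.04
LQ²/(gh_f) = 0.1152; L/(gh_f) = 3.330
Term 1 = ε^1.25·(…)^4.75 = 1.47×10^-10; Term 2 = ν·Q^9.4·(…)^5.2 = 7.16×10^-11
D = 0.66·(1.47×10^-10 + 7.16×10^-11)^0.04 = 0.2711 m = 271 mm
Check: V = 3.22 m/s, Re = 8.65×10^5, f = 0.01473, h_f = 33.1 m ≈ 35.2 m ✓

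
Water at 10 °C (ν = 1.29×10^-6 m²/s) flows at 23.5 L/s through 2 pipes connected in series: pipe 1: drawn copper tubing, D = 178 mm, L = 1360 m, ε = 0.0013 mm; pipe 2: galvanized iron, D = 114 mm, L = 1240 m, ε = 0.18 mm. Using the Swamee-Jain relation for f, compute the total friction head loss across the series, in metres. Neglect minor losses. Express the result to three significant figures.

H ≈ 74.1 m

Pipe 1: V = 0.9444 m/s, Re = 1.30×10^5, ε/D = 7.30×10^-6, f = 0.01697, h_1 = f(L/D)V²/2g = 5.892 m
Pipe 2: V = 2.302 m/s, Re = 2.03×10^5, ε/D = 0.00158, f = 0.02321, h_2 = f(L/D)V²/2g = 68.21 m
Series → Q common, losses add: H = Σh = 74.10 m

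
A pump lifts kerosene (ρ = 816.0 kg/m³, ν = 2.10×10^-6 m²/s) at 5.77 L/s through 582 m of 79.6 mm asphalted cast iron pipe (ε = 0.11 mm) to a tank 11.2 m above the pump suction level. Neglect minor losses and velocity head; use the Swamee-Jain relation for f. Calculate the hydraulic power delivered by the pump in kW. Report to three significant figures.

P_hyd ≈ 1.11 kW

V = 4Q/(πD²) = 1.159 m/s; Re = 4.39×10^4; ε/D = 0.00138; f = 0.02564
h_f = f(L/D)V²/2g = 12.84 m
Total head H = z + h_f = 11.2 + 12.84 = 24.04 m
P_hyd = ρgQH = 816.0·9.81·0.00577·24.04 = 1.111 kW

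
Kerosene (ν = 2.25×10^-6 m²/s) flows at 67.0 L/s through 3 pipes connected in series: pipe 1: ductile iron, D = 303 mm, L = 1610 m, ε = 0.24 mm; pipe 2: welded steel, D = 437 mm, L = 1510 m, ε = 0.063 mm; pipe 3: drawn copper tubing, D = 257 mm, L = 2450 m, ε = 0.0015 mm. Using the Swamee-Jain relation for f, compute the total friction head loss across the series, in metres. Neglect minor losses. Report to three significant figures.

H ≈ 19.0 m

Pipe 1: V = 0.9292 m/s, Re = 1.25×10^5, ε/D = 7.92×10^-4, f = 0.02112, h_1 = f(L/D)V²/2g = 4.938 m
Pipe 2: V = 0.4467 m/s, Re = 8.68×10^4, ε/D = 1.44×10^-4, f = 0.01918, h_2 = f(L/D)V²/2g = 0.6740 m
Pipe 3: V = 1.292 m/s, Re = 1.48×10^5, ε/D = 5.84×10^-6, f = 0.01654, h_3 = f(L/D)V²/2g = 13.41 m
Series → Q common, losses add: H = Σh = 19.02 m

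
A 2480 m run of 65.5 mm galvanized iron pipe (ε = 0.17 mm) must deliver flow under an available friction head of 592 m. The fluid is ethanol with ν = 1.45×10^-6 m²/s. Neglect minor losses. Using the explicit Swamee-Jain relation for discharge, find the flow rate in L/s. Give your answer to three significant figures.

Swamee-Jain (Type II): Q = -0.965·√(gD⁵h_f/L)·ln[ε/(3.7D) + √(3.17ν²L/(gD³h_f))]
√(gD⁵h_f/L) = √(9.81·0.0655⁵·592/2480) = 0.001680
ε/(3.7D) = 7.01×10^-4; √(3.17ν²L/(gD³h_f)) = 1.01×10^-4
Q = -0.965·0.001680·ln(8.021×10^-4) = 0.01156 m³/s
Check: V = 3.43 m/s, Re = 1.55×10^5, f = 0.02628, h_f = 597 m ≈ 592 m ✓

Q ≈ 11.6 L/s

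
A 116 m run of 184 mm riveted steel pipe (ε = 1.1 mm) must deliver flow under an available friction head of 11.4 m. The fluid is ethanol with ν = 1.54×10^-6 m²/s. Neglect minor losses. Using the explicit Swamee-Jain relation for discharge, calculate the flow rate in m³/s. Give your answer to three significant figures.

Swamee-Jain (Type II): Q = -0.965·√(gD⁵h_f/L)·ln[ε/(3.7D) + √(3.17ν²L/(gD³h_f))]
√(gD⁵h_f/L) = √(9.81·0.184⁵·11.4/116) = 0.01426
ε/(3.7D) = 0.00162; √(3.17ν²L/(gD³h_f)) = 3.54×10^-5
Q = -0.965·0.01426·ln(0.001651) = 0.08815 m³/s
Check: V = 3.32 m/s, Re = 3.96×10^5, f = 0.03240, h_f = 11.4 m ≈ 11.4 m ✓

Q ≈ 0.0882 m³/s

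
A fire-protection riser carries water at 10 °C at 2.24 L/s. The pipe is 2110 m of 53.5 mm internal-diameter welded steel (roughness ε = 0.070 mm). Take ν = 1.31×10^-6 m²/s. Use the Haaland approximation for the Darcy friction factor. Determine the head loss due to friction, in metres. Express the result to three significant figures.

h_f ≈ 50.3 m

V = 4Q/(πD²) = 4·0.00224/(π·0.0535²) = 0.9964 m/s
Re = VD/ν = 0.9964·0.0535/1.31×10^-6 = 4.07×10^4 → turbulent
ε/D = 0.070/53.5 = 0.00131
Haaland: f = 0.02521
h_f = f(L/D)V²/(2g) = 0.02521·(2110/0.0535)·0.9964²/(2·9.81) = 50.32 m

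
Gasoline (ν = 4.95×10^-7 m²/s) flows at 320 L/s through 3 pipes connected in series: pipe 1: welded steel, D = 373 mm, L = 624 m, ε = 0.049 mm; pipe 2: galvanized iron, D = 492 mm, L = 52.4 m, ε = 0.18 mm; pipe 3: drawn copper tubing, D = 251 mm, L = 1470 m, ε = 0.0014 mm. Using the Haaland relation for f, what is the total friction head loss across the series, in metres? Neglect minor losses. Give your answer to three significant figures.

Pipe 1: V = 2.928 m/s, Re = 2.21×10^6, ε/D = 1.31×10^-4, f = 0.01320, h_1 = f(L/D)V²/2g = 9.655 m
Pipe 2: V = 1.683 m/s, Re = 1.67×10^6, ε/D = 3.66×10^-4, f = 0.01596, h_2 = f(L/D)V²/2g = 0.2454 m
Pipe 3: V = 6.467 m/s, Re = 3.28×10^6, ε/D = 5.58×10^-6, f = 0.009803, h_3 = f(L/D)V²/2g = 122.4 m
Series → Q common, losses add: H = Σh = 132.3 m

H ≈ 132 m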